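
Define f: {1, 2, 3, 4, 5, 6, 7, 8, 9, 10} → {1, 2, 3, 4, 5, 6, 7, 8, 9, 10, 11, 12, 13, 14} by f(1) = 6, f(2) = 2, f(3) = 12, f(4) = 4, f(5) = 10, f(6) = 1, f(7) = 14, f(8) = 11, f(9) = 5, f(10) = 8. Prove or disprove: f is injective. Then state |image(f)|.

10

The values f(1), …, f(10) are 6, 2, 12, 4, 10, 1, 14, 11, 5, 8 — all distinct.
So f(u) = f(v) only when u = v, and f is injective.
The image of f is {1, 2, 4, 5, 6, 8, 10, 11, 12, 14}, which has 10 elements.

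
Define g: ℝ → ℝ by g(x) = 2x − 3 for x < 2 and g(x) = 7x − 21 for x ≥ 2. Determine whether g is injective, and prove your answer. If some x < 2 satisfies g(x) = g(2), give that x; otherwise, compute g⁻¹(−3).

Both pieces are strictly increasing (slopes 2 and 7), so each is injective on its own interval.
The left piece maps (−∞, 2) onto (−∞, 1); the right piece maps [2, ∞) onto [−7, ∞).
These images overlap. In particular g(2) = −7 (right piece), and solving 2x − 3 = −7 on the left piece gives x = −2 < 2.
So g(−2) = g(2) with −2 ≠ 2, and g is not injective. This x = −2 is the requested value below 2.

-2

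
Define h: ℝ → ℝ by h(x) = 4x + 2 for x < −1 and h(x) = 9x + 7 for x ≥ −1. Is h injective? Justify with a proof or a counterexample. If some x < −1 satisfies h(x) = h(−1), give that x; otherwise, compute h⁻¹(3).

-4/9

Both pieces are strictly increasing (slopes 4 and 9), so each is injective on its own interval.
The left piece maps (−∞, −1) onto (−∞, −2); the right piece maps [−1, ∞) onto [−2, ∞).
These images are disjoint, so no value is attained by both pieces. Therefore h is injective.
Because the two images are disjoint, no x < −1 has h(x) = h(−1), so we compute h⁻¹(3): 3 lies in [−2, ∞), so solve 9x + 7 = 3: x = (3 − 7)/9 = −4/9.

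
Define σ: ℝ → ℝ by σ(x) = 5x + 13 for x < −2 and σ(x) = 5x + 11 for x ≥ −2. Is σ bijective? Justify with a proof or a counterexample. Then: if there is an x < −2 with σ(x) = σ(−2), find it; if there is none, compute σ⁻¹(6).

-12/5

Both pieces are strictly increasing (slopes 5 and 5), so each is injective on its own interval.
The left piece maps (−∞, −2) onto (−∞, 3); the right piece maps [−2, ∞) onto [1, ∞).
These images overlap. In particular σ(−2) = 1 (right piece), and solving 5x + 13 = 1 on the left piece gives x = −12/5 < −2.
So σ(−12/5) = σ(−2) with −12/5 ≠ −2, and σ is not injective, hence not bijective. This x = −12/5 is the requested value below −2.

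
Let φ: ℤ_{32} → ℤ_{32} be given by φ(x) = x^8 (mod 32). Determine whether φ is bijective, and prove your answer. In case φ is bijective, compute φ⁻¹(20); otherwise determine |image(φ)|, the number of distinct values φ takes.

2

φ(0) = 0^8 = 0.
φ(2): Repeated squaring mod 32: 2^1 ≡ 2, 2^2 ≡ 2² = 4, 2^4 ≡ 4² = 16, 2^8 ≡ 16² = 256 ≡ 0. So 2^8 ≡ 0 (mod 32).
So φ(0) = φ(2) = 0 while 0 ≠ 2, so φ is not injective, hence not bijective.
Since φ is not bijective, we determine |image(φ)|. Computing x^8 mod 32 for each x (by repeated squaring, reducing mod 32 at every step), the values φ(0), φ(1), …, φ(31) are: 0, 1, 0, 1, 0, 1, 0, 1, 0, 1, 0, 1, 0, 1, 0, 1, 0, 1, 0, 1, 0, 1, 0, 1, 0, 1, 0, 1, 0, 1, 0, 1.
The distinct values are {0, 1}; there are 2 of them.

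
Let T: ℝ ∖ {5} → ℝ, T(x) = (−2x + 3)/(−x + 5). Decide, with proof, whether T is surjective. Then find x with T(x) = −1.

8/3

If T(x) = 2, cross-multiplying gives −1(−2x + 3) = −2(−x + 5), which simplifies to −3 = −10 — false.  So 2 has no preimage and T is not surjective.
Solving T(x) = −1: cross-multiplying gives −2x + 3 = −1(−x + 5), which rearranges to −3x = −8, so x = 8/3.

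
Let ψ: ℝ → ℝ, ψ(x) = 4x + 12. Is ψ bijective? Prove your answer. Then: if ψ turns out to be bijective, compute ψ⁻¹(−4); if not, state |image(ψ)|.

By definition, ψ is injective if ψ(a) = ψ(b) implies a = b.
Suppose ψ(a) = ψ(b). Then 4a + 12 = 4b + 12, so 4a = 4b, therefore a = b.
For any y ∈ ℝ, x = (y − 12)/4 satisfies ψ(x) = y.
Thus ψ is bijective.
Since ψ is bijective, we compute ψ⁻¹(−4) = (−4 − 12)/4 = −4.

-4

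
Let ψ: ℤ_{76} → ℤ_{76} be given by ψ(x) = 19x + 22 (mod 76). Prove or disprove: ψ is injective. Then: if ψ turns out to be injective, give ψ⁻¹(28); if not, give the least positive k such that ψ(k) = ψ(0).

We have gcd(19, 76) = 19 > 1. Taking u = 0 and v = 4: ψ(0) = 22 and ψ(4) = 19·4 + 22 = 98 ≡ 22 (mod 76).
So ψ(0) = ψ(4) while 0 ≠ 4, thus ψ is not injective.
Since ψ is not injective, we find the least positive k with ψ(k) = ψ(0): this means 19k ≡ 0 (mod 76), i.e. 76 ∣ 19k. Since gcd(19, 76) = 19, dividing through by 19 this holds exactly when 4 ∣ k.
The smallest positive such k is 4.

4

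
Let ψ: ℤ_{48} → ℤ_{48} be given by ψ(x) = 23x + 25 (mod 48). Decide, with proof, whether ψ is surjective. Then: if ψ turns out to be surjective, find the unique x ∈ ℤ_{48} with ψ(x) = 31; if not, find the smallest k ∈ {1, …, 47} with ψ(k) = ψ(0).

By definition, surjectivity means every element of the codomain has a preimage under ψ.
Since gcd(23, 48) = 1, 23 is invertible modulo 48. Euclid's algorithm: 48 = 2·23 + 2, 23 = 11·2 + 1; back-substituting gives 1 = 23·23 − 11·48, so 23⁻¹ ≡ 23 (mod 48).
For any y ∈ ℤ_{48}, x = 23(y − 25) mod 48 satisfies ψ(x) = 23·23(y − 25) + 25 ≡ y (since 23·23 ≡ 1 mod 48). So every y has a preimage.
Thus ψ is surjective.
Since ψ is surjective, we find ψ⁻¹(31): we need 23x ≡ 31 − 25 ≡ 6 (mod 48). Using 23⁻¹ = 23: x ≡ 23·6 = 138 = 2·48 + 42, so x = 42.
Check: ψ(42) = 23·42 + 25 = 991 = 20·48 + 31 ≡ 31 (mod 48).

42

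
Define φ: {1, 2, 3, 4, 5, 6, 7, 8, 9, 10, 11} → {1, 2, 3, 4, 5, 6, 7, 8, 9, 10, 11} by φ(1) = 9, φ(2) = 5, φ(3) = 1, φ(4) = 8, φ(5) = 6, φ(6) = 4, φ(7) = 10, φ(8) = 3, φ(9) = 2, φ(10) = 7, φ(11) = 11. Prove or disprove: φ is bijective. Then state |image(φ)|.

The values 9, 5, 1, 8, 6, 4, 10, 3, 2, 7, 11 are a permutation of {1, 2, 3, 4, 5, 6, 7, 8, 9, 10, 11}: each element appears exactly once.
So φ is injective and surjective, hence bijective.
The image of φ is {1, 2, 3, 4, 5, 6, 7, 8, 9, 10, 11}, which has 11 elements.

11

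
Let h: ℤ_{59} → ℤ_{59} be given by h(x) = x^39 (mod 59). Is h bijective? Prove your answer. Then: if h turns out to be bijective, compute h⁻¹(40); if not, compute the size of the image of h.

44

Since 59 is prime, the nonzero elements of ℤ_{59} form a cyclic group of order 58.
As gcd(39, 58) = 1, raising to the 39th power is a bijection on this group: if x_1^39 ≡ x_2^39 then (x_1x_2^{−1})^39 = 1, and the only element of order dividing gcd(39, 58) = 1 is 1, so x_1 = x_2.
With h(0) = 0 this makes h injective on all of ℤ_{59}, hence bijective (finite equal-size domain and codomain). In particular h is bijective.
Since h is bijective, we find the preimage of 40. The inverse of x ↦ x^39 on (ℤ_{59})^× is x ↦ x^3, because 39·3 = 117 = 2·58 + 1 ≡ 1 (mod 58) and x^{58} = 1 for x ≠ 0 (Fermat). So h⁻¹(40) = 40^3 mod 59.
Repeated squaring mod 59: 40^1 ≡ 40, 40^2 ≡ 40² = 1600 ≡ 7. Since 3 = 2 + 1, 40^3 ≡ 7·40: 7·40 = 280 ≡ 44. So 40^3 ≡ 44 (mod 59).
Hence h⁻¹(40) = 44.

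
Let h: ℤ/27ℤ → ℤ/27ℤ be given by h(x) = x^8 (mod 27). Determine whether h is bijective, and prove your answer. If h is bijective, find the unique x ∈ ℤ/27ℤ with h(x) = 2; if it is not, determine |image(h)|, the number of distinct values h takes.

h(0) = 0^8 = 0.
h(3): Repeated squaring mod 27: 3^1 ≡ 3, 3^2 ≡ 3² = 9, 3^4 ≡ 9² = 81 ≡ 0, 3^8 ≡ 0² = 0. So 3^8 ≡ 0 (mod 27).
So h(0) = h(3) = 0 while 0 ≠ 3, so h is not injective, hence not bijective.
Since h is not bijective, we determine |image(h)|. Computing x^8 mod 27 for each x (by repeated squaring, reducing mod 27 at every step), the values h(0), h(1), …, h(26) are: 0, 1, 13, 0, 7, 16, 0, 4, 10, 0, 19, 22, 0, 25, 25, 0, 22, 19, 0, 10, 4, 0, 16, 7, 0, 13, 1.
The distinct values are {0, 1, 4, 7, 10, 13, 16, 19, 22, 25}; there are 10 of them.

10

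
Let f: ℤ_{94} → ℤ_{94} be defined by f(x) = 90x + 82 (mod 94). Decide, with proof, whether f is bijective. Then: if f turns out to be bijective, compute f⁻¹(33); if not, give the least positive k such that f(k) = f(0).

47

We have gcd(90, 94) = 2 > 1. Taking x_1 = 0 and x_2 = 47: f(0) = 82 and f(47) = 90·47 + 82 = 4312 ≡ 82 (mod 94).
So f(0) = f(47) while 0 ≠ 47, therefore f is not injective, hence not bijective.
Since f is not bijective, we find the least positive k with f(k) = f(0): this means 90k ≡ 0 (mod 94), i.e. 94 ∣ 90k. Since gcd(90, 94) = 2, dividing through by 2 this holds exactly when 47 ∣ 45k, and as gcd(45, 47) = 1, exactly when 47 ∣ k.
The smallest positive such k is 47.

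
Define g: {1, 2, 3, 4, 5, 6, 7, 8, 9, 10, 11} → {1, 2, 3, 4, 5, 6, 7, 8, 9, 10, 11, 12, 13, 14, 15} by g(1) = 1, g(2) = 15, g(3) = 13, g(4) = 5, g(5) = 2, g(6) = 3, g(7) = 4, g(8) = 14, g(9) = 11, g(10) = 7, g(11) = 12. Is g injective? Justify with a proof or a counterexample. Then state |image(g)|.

The values g(1), …, g(11) are 1, 15, 13, 5, 2, 3, 4, 14, 11, 7, 12 — all distinct.
So g(x_1) = g(x_2) only when x_1 = x_2, and g is injective.
The image of g is {1, 2, 3, 4, 5, 7, 11, 12, 13, 14, 15}, which has 11 elements.

11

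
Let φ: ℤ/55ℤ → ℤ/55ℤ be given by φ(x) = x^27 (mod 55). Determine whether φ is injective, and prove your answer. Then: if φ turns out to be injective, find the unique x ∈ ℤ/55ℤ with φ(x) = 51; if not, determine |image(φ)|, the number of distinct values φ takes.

46

Computing x^27 mod 55 for each x (by repeated squaring, reducing mod 55 at every step), the values φ(0), φ(1), …, φ(54) are: 0, 1, 18, 42, 49, 25, 41, 28, 2, 4, 10, 11, 23, 7, 9, 5, 36, 8, 17, 24, 15, 21, 33, 12, 29, 20, 16, 3, 52, 39, 35, 26, 43, 22, 34, 40, 31, 38, 47, 19, 50, 46, 48, 32, 44, 45, 51, 53, 27, 14, 30, 6, 13, 37, 54.
Every element of ℤ/55ℤ appears exactly once in this list, so φ is a bijection, and in particular injective.
Since φ is injective, we read off the preimage of 51 from the same table: φ(46) = 51, so φ⁻¹(51) = 46.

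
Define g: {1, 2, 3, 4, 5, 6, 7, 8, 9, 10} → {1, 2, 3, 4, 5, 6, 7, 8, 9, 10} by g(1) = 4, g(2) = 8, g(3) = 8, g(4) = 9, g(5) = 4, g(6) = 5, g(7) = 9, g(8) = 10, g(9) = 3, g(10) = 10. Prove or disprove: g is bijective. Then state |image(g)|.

6

g(2) = 8 = g(3) with 2 ≠ 3, so g is not injective, hence not bijective.
The image of g is {3, 4, 5, 8, 9, 10}, which has 6 elements.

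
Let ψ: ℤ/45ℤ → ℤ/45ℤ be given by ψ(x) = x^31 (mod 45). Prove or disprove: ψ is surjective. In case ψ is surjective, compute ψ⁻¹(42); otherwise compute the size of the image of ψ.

ψ(0) = 0^31 = 0.
ψ(15): Repeated squaring mod 45: 15^1 ≡ 15, 15^2 ≡ 15² = 225 ≡ 0, 15^4 ≡ 0² = 0, 15^8 ≡ 0² = 0, 15^16 ≡ 0² = 0. Since 31 = 16 + 8 + 4 + 2 + 1, 15^31 ≡ 0·0·0·0·15: 0·0 = 0, then 0·0 = 0, then 0·0 = 0, then 0·15 = 0. So 15^31 ≡ 0 (mod 45).
So ψ(0) = ψ(15) = 0 while 0 ≠ 15, therefore ψ is not injective.
A non-injective map from the 45-element set ℤ/45ℤ to itself takes at most 44 distinct values, so it cannot be surjective. Hence ψ is not surjective.
Since ψ is not surjective, we determine |image(ψ)|. Computing x^31 mod 45 for each x (by repeated squaring, reducing mod 45 at every step), the values ψ(0), ψ(1), …, ψ(44) are: 0, 1, 38, 27, 4, 5, 36, 43, 17, 9, 10, 11, 18, 22, 14, 0, 16, 8, 27, 19, 20, 36, 13, 32, 9, 25, 26, 18, 37, 29, 0, 31, 23, 27, 34, 35, 36, 28, 2, 9, 40, 41, 18, 7, 44.
The distinct values are {0, 1, 2, 4, 5, 7, 8, 9, 10, 11, 13, 14, 16, 17, 18, 19, 20, 22, 23, 25, 26, 27, 28, 29, 31, 32, 34, 35, 36, 37, 38, 40, 41, 43, 44}; there are 35 of them.

35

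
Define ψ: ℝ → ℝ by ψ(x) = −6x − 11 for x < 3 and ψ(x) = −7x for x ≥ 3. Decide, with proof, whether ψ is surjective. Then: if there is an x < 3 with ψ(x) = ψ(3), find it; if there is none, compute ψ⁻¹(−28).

Both pieces are strictly decreasing (slopes −6 and −7), so each is injective on its own interval.
The left piece maps (−∞, 3) onto (−29, ∞); the right piece maps [3, ∞) onto (−∞, −21].
The union (−29, ∞) ∪ (−∞, −21] covers ℝ, so ψ is surjective.
For the follow-up: the images overlap, so an x < 3 with ψ(x) = ψ(3) exists. ψ(3) = −21; solving −6x − 11 = −21 for x < 3 gives x = (−21 + 11)/(−6) = 5/3.

5/3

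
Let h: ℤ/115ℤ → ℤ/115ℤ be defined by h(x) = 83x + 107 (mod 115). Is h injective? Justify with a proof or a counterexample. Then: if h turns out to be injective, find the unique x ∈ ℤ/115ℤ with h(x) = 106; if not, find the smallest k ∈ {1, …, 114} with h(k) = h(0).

If h(a) = h(b), then 83a ≡ 83b (mod 115). Because gcd(83, 115) = 1, we may cancel 83 to get a ≡ b (mod 115).
Thus h is injective.
We now compute 83⁻¹ mod 115 explicitly. Euclid's algorithm: 115 = 1·83 + 32, 83 = 2·32 + 19, 32 = 1·19 + 13, 19 = 1·13 + 6, 13 = 2·6 + 1; back-substituting gives 1 = 97·83 − 70·115, so 83⁻¹ ≡ 97 (mod 115).
Since h is injective, we compute h⁻¹(106): solve 83x + 107 ≡ 106 (mod 115), i.e. 83x ≡ 114 (mod 115).
Multiplying by 83⁻¹ = 97 gives x ≡ 97·114 = 11058 = 96·115 + 18 ≡ 18 (mod 115).
Check: h(18) = 83·18 + 107 = 1601 = 13·115 + 106 ≡ 106 (mod 115).

18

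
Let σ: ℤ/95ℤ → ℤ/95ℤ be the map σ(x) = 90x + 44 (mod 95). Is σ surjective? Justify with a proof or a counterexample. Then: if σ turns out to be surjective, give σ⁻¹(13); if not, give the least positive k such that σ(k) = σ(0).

19

Recall: surjectivity means every element of the codomain has a preimage under σ.
Since gcd(90, 95) = 5, we have 90x ≡ 0 (mod 5) for all x, so σ(x) ≡ 4 (mod 5).
But 0 ≢ 4 (mod 5), so 0 ∈ ℤ/95ℤ has no preimage. Thus σ is not surjective.
Since σ is not surjective, we find the least positive k with σ(k) = σ(0): this means 90k ≡ 0 (mod 95), i.e. 95 ∣ 90k. Since gcd(90, 95) = 5, dividing through by 5 this holds exactly when 19 ∣ 18k, and as gcd(18, 19) = 1, exactly when 19 ∣ k.
The smallest positive such k is 19.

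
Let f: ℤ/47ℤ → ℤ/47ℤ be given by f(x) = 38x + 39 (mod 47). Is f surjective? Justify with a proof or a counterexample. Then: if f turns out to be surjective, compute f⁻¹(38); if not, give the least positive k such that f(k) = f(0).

By definition, f is surjective if every y in the codomain equals f(x) for some x in the domain.
Since gcd(38, 47) = 1, 38 is invertible modulo 47. Euclid's algorithm: 47 = 1·38 + 9, 38 = 4·9 + 2, 9 = 4·2 + 1; back-substituting gives 1 = 26·38 − 21·47, so 38⁻¹ ≡ 26 (mod 47).
For any y ∈ ℤ/47ℤ, x = 26(y − 39) mod 47 satisfies f(x) = 38·26(y − 39) + 39 ≡ y (since 38·26 ≡ 1 mod 47). So every y has a preimage.
Thus f is surjective.
Since f is surjective, we compute f⁻¹(38): solve 38x + 39 ≡ 38 (mod 47), i.e. 38x ≡ 46 (mod 47).
Multiplying by 38⁻¹ = 26 gives x ≡ 26·46 = 1196 = 25·47 + 21 ≡ 21 (mod 47).
Check: f(21) = 38·21 + 39 = 837 = 17·47 + 38 ≡ 38 (mod 47).

21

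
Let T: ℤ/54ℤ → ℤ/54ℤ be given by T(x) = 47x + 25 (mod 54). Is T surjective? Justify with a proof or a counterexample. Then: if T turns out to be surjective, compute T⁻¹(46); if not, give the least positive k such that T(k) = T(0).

Since gcd(47, 54) = 1, 47 is invertible modulo 54. Euclid's algorithm: 54 = 1·47 + 7, 47 = 6·7 + 5, 7 = 1·5 + 2, 5 = 2·2 + 1; back-substituting gives 1 = 23·47 − 20·54, so 47⁻¹ ≡ 23 (mod 54).
Then y ↦ 23(y − 25) is a two-sided inverse to T, so every y ∈ ℤ/54ℤ has a preimage.
So T is surjective.
Since T is surjective, we compute T⁻¹(46): solve 47x + 25 ≡ 46 (mod 54), i.e. 47x ≡ 21 (mod 54).
Multiplying by 47⁻¹ = 23 gives x ≡ 23·21 = 483 = 8·54 + 51 ≡ 51 (mod 54).
Check: T(51) = 47·51 + 25 = 2422 = 44·54 + 46 ≡ 46 (mod 54).

51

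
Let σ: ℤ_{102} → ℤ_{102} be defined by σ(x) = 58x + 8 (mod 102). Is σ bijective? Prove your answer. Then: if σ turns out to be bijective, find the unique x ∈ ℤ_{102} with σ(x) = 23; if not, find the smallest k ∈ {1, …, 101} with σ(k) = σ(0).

51

We have gcd(58, 102) = 2 > 1. Taking u = 0 and v = 51: σ(0) = 8 and σ(51) = 58·51 + 8 = 2966 ≡ 8 (mod 102).
So σ(0) = σ(51) while 0 ≠ 51, thus σ is not injective, hence not bijective.
Since σ is not bijective, we find the least positive k with σ(k) = σ(0): this means 58k ≡ 0 (mod 102), i.e. 102 ∣ 58k. Since gcd(58, 102) = 2, dividing through by 2 this holds exactly when 51 ∣ 29k, and as gcd(29, 51) = 1, exactly when 51 ∣ k.
The smallest positive such k is 51.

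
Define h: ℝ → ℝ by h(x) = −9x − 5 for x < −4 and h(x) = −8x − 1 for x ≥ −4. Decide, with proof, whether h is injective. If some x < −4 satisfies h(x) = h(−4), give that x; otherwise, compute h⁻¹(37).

-14/3

Both pieces are strictly decreasing (slopes −9 and −8), so each is injective on its own interval.
The left piece maps (−∞, −4) onto (31, ∞); the right piece maps [−4, ∞) onto (−∞, 31].
These images are disjoint, so no value is attained by both pieces. So h is injective.
Because the two images are disjoint, no x < −4 has h(x) = h(−4), so we compute h⁻¹(37): 37 lies in (31, ∞), so solve −9x − 5 = 37: x = (37 + 5)/(−9) = −14/3.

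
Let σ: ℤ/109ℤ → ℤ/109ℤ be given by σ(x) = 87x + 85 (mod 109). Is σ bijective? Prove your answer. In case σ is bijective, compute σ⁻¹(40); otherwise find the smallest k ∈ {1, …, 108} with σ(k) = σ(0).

Suppose σ(u) = σ(v) in ℤ/109ℤ. Then 87u + 85 ≡ 87v + 85 (mod 109), hence 87(u − v) ≡ 0 (mod 109).
Since gcd(87, 109) = 1, 87 is invertible modulo 109, so u − v ≡ 0 (mod 109), i.e. u = v.
We now compute 87⁻¹ mod 109 explicitly. Euclid's algorithm: 109 = 1·87 + 22, 87 = 3·22 + 21, 22 = 1·21 + 1; back-substituting gives 1 = 104·87 − 83·109, so 87⁻¹ ≡ 104 (mod 109).
Then y ↦ 104(y − 85) is a two-sided inverse to σ, so every y ∈ ℤ/109ℤ has a preimage.
So σ is bijective.
Since σ is bijective, we find σ⁻¹(40): we need 87x ≡ 40 − 85 ≡ 64 (mod 109). Using 87⁻¹ = 104: x ≡ 104·64 = 6656 = 61·109 + 7, so x = 7.
Check: σ(7) = 87·7 + 85 = 694 = 6·109 + 40 ≡ 40 (mod 109).

7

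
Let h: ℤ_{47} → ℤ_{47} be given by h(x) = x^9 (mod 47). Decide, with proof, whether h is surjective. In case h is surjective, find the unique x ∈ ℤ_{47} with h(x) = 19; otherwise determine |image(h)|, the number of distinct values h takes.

23

Since 47 is prime, the nonzero elements of ℤ_{47} form a cyclic group of order 46.
As gcd(9, 46) = 1, raising to the 9th power is a bijection on this group: if s^9 ≡ t^9 then (st^{−1})^9 = 1, and the only element of order dividing gcd(9, 46) = 1 is 1, so s = t.
With h(0) = 0 this makes h injective on all of ℤ_{47}, hence bijective (finite equal-size domain and codomain). In particular h is surjective.
Since h is surjective, we find the preimage of 19. The inverse of x ↦ x^9 on (ℤ_{47})^× is x ↦ x^41, because 9·41 = 369 = 8·46 + 1 ≡ 1 (mod 46) and x^{46} = 1 for x ≠ 0 (Fermat). So h⁻¹(19) = 19^41 mod 47.
Repeated squaring mod 47: 19^1 ≡ 19, 19^2 ≡ 19² = 361 ≡ 32, 19^4 ≡ 32² = 1024 ≡ 37, 19^8 ≡ 37² = 1369 ≡ 6, 19^16 ≡ 6² = 36, 19^32 ≡ 36² = 1296 ≡ 27. Since 41 = 32 + 8 + 1, 19^41 ≡ 27·6·19: 27·6 = 162 ≡ 21, then 21·19 = 399 ≡ 23. So 19^41 ≡ 23 (mod 47).
Hence h⁻¹(19) = 23.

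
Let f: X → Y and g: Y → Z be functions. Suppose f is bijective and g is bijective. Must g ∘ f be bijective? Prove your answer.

bijective

Injectivity: if g(f(s)) = g(f(t)) then f(s) = f(t) (g injective) so s = t (f injective).
Surjectivity: for c ∈ Z pick b with g(b) = c, then a with f(a) = b; then (g ∘ f)(a) = c.
So g ∘ f is bijective.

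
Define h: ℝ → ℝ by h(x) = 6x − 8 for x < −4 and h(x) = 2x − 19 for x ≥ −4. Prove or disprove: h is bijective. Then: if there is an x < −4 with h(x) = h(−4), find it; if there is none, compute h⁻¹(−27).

Both pieces are strictly increasing (slopes 6 and 2), so each is injective on its own interval.
The left piece maps (−∞, −4) onto (−∞, −32); the right piece maps [−4, ∞) onto [−27, ∞).
The images leave a gap (−32 has no preimage), so h is not surjective, hence not bijective.
Because the two images are disjoint, no x < −4 has h(x) = h(−4), so we compute h⁻¹(−27): −27 lies in [−27, ∞), so solve 2x − 19 = −27: x = (−27 + 19)/2 = −4.

-4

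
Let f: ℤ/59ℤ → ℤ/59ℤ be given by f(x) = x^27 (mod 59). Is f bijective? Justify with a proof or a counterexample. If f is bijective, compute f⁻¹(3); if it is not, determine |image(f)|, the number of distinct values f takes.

Since 59 is prime, the nonzero elements of ℤ/59ℤ form a cyclic group of order 58.
As gcd(27, 58) = 1, raising to the 27th power is a bijection on this group: if x_1^27 ≡ x_2^27 then (x_1x_2^{−1})^27 = 1, and the only element of order dividing gcd(27, 58) = 1 is 1, so x_1 = x_2.
With f(0) = 0 this makes f injective on all of ℤ/59ℤ, hence bijective (finite equal-size domain and codomain). In particular f is bijective.
Since f is bijective, we find the preimage of 3. The inverse of x ↦ x^27 on (ℤ/59ℤ)^× is x ↦ x^43, because 27·43 = 1161 = 20·58 + 1 ≡ 1 (mod 58) and x^{58} = 1 for x ≠ 0 (Fermat). So f⁻¹(3) = 3^43 mod 59.
Repeated squaring mod 59: 3^1 ≡ 3, 3^2 ≡ 3² = 9, 3^4 ≡ 9² = 81 ≡ 22, 3^8 ≡ 22² = 484 ≡ 12, 3^16 ≡ 12² = 144 ≡ 26, 3^32 ≡ 26² = 676 ≡ 27. Since 43 = 32 + 8 + 2 + 1, 3^43 ≡ 27·12·9·3: 27·12 = 324 ≡ 29, then 29·9 = 261 ≡ 25, then 25·3 = 75 ≡ 16. So 3^43 ≡ 16 (mod 59).
Hence f⁻¹(3) = 16.

16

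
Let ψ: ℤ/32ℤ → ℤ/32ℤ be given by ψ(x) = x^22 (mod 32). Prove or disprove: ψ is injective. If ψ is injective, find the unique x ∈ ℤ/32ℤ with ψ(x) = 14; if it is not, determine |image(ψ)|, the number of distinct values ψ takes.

ψ(0) = 0^22 = 0.
ψ(2): Repeated squaring mod 32: 2^1 ≡ 2, 2^2 ≡ 2² = 4, 2^4 ≡ 4² = 16, 2^8 ≡ 16² = 256 ≡ 0, 2^16 ≡ 0² = 0. Since 22 = 16 + 4 + 2, 2^22 ≡ 0·16·4: 0·16 = 0, then 0·4 = 0. So 2^22 ≡ 0 (mod 32).
So ψ(0) = ψ(2) = 0 while 0 ≠ 2, hence ψ is not injective.
Since ψ is not injective, we determine |image(ψ)|. Computing x^22 mod 32 for each x (by repeated squaring, reducing mod 32 at every step), the values ψ(0), ψ(1), …, ψ(31) are: 0, 1, 0, 25, 0, 9, 0, 17, 0, 17, 0, 9, 0, 25, 0, 1, 0, 1, 0, 25, 0, 9, 0, 17, 0, 17, 0, 9, 0, 25, 0, 1.
The distinct values are {0, 1, 9, 17, 25}; there are 5 of them.

5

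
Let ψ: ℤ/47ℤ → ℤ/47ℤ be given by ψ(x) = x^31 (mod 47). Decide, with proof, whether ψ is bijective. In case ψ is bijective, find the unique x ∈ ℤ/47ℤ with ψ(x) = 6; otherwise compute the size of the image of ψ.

28

Since 47 is prime, the nonzero elements of ℤ/47ℤ form a cyclic group of order 46.
As gcd(31, 46) = 1, raising to the 31st power is a bijection on this group: if x_1^31 ≡ x_2^31 then (x_1x_2^{−1})^31 = 1, and the only element of order dividing gcd(31, 46) = 1 is 1, so x_1 = x_2.
With ψ(0) = 0 this makes ψ injective on all of ℤ/47ℤ, hence bijective (finite equal-size domain and codomain). In particular ψ is bijective.
Since ψ is bijective, we find the preimage of 6. The inverse of x ↦ x^31 on (ℤ/47ℤ)^× is x ↦ x^3, because 31·3 = 93 = 2·46 + 1 ≡ 1 (mod 46) and x^{46} = 1 for x ≠ 0 (Fermat). So ψ⁻¹(6) = 6^3 mod 47.
Repeated squaring mod 47: 6^1 ≡ 6, 6^2 ≡ 6² = 36. Since 3 = 2 + 1, 6^3 ≡ 36·6: 36·6 = 216 ≡ 28. So 6^3 ≡ 28 (mod 47).
Hence ψ⁻¹(6) = 28.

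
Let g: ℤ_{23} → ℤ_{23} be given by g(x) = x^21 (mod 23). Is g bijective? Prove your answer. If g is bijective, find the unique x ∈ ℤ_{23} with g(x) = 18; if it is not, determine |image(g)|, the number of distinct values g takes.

Since 23 is prime, the nonzero elements of ℤ_{23} form a cyclic group of order 22.
As gcd(21, 22) = 1, raising to the 21st power is a bijection on this group: if a^21 ≡ b^21 then (ab^{−1})^21 = 1, and the only element of order dividing gcd(21, 22) = 1 is 1, so a = b.
With g(0) = 0 this makes g injective on all of ℤ_{23}, hence bijective (finite equal-size domain and codomain). In particular g is bijective.
Since g is bijective, we find the preimage of 18. The inverse of x ↦ x^21 on (ℤ_{23})^× is x ↦ x^21, because 21·21 = 441 = 20·22 + 1 ≡ 1 (mod 22) and x^{22} = 1 for x ≠ 0 (Fermat). So g⁻¹(18) = 18^21 mod 23.
Repeated squaring mod 23: 18^1 ≡ 18, 18^2 ≡ 18² = 324 ≡ 2, 18^4 ≡ 2² = 4, 18^8 ≡ 4² = 16, 18^16 ≡ 16² = 256 ≡ 3. Since 21 = 16 + 4 + 1, 18^21 ≡ 3·4·18: 3·4 = 12, then 12·18 = 216 ≡ 9. So 18^21 ≡ 9 (mod 23).
Hence g⁻¹(18) = 9.

9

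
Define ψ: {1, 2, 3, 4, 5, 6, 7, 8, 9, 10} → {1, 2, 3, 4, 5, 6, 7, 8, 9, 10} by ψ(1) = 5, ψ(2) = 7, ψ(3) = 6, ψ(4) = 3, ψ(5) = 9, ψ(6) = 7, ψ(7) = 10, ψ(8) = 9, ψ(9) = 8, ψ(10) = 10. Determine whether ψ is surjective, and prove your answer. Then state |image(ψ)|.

7

No element maps to 1, so ψ is not surjective.
The image of ψ is {3, 5, 6, 7, 8, 9, 10}, which has 7 elements.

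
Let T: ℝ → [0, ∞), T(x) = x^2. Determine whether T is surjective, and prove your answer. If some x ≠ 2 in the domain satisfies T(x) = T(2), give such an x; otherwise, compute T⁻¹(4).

For any y ∈ [0, ∞), x = y^{1/2} ∈ ℝ satisfies x^2 = y, so T is surjective.
For the follow-up, such an x exists: taking x = −2 ∈ ℝ gives T(−2) = 4 = T(2) with −2 ≠ 2.

-2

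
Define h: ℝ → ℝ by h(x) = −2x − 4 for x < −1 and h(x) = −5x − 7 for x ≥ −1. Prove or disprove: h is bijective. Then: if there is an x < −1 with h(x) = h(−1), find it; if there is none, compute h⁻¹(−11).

Both pieces are strictly decreasing (slopes −2 and −5), so each is injective on its own interval.
The left piece maps (−∞, −1) onto (−2, ∞); the right piece maps [−1, ∞) onto (−∞, −2].
Since −2 = −2, the images partition ℝ: h is injective and surjective, hence bijective.
Because the two images are disjoint, no x < −1 has h(x) = h(−1), so we compute h⁻¹(−11): −11 lies in (−∞, −2], so solve −5x − 7 = −11: x = (−11 + 7)/(−5) = 4/5.

4/5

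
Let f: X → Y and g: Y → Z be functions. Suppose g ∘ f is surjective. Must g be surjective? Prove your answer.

Let c ∈ Z. Since g ∘ f is surjective, some a ∈ X has g(f(a)) = c. Then b = f(a) ∈ Y satisfies g(b) = c. So g is surjective.

surjective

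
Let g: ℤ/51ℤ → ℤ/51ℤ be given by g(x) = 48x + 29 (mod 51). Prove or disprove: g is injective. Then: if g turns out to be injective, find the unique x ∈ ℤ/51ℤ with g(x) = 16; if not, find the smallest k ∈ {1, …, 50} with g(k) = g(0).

17

We have gcd(48, 51) = 3 > 1. Taking a = 0 and b = 17: g(0) = 29 and g(17) = 48·17 + 29 = 845 ≡ 29 (mod 51).
So g(0) = g(17) while 0 ≠ 17, therefore g is not injective.
Since g is not injective, we find the least positive k with g(k) = g(0): this means 48k ≡ 0 (mod 51), i.e. 51 ∣ 48k. Since gcd(48, 51) = 3, dividing through by 3 this holds exactly when 17 ∣ 16k, and as gcd(16, 17) = 1, exactly when 17 ∣ k.
The smallest positive such k is 17.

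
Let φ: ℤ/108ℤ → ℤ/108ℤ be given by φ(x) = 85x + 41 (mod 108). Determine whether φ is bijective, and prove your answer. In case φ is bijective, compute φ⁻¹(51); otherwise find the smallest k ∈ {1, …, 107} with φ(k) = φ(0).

70

Suppose φ(u) = φ(v) in ℤ/108ℤ. Then 85u + 41 ≡ 85v + 41 (mod 108), so 85(u − v) ≡ 0 (mod 108).
Since gcd(85, 108) = 1, 85 is invertible modulo 108, thus u − v ≡ 0 (mod 108), i.e. u = v.
We now compute 85⁻¹ mod 108 explicitly. Euclid's algorithm: 108 = 1·85 + 23, 85 = 3·23 + 16, 23 = 1·16 + 7, 16 = 2·7 + 2, 7 = 3·2 + 1; back-substituting gives 1 = 61·85 − 48·108, so 85⁻¹ ≡ 61 (mod 108).
For any y ∈ ℤ/108ℤ, x = 61(y − 41) mod 108 satisfies φ(x) = 85·61(y − 41) + 41 ≡ y (since 85·61 ≡ 1 mod 108). So every y has a preimage.
Hence φ is bijective.
Since φ is bijective, we compute φ⁻¹(51): solve 85x + 41 ≡ 51 (mod 108), i.e. 85x ≡ 10 (mod 108).
Multiplying by 85⁻¹ = 61 gives x ≡ 61·10 = 610 = 5·108 + 70 ≡ 70 (mod 108).
Check: φ(70) = 85·70 + 41 = 5991 = 55·108 + 51 ≡ 51 (mod 108).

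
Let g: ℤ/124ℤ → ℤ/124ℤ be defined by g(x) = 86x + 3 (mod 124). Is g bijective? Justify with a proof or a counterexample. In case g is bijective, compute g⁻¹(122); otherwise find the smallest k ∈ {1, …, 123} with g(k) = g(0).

We have gcd(86, 124) = 2 > 1. Taking u = 0 and v = 62: g(0) = 3 and g(62) = 86·62 + 3 = 5335 ≡ 3 (mod 124).
So g(0) = g(62) while 0 ≠ 62, therefore g is not injective, hence not bijective.
Since g is not bijective, we find the least positive k with g(k) = g(0): this means 86k ≡ 0 (mod 124), i.e. 124 ∣ 86k. Since gcd(86, 124) = 2, dividing through by 2 this holds exactly when 62 ∣ 43k, and as gcd(43, 62) = 1, exactly when 62 ∣ k.
The smallest positive such k is 62.

62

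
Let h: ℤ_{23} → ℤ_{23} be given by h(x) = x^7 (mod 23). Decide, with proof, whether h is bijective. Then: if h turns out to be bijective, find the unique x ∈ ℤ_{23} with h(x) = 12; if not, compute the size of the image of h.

8

Since 23 is prime, the nonzero elements of ℤ_{23} form a cyclic group of order 22.
As gcd(7, 22) = 1, raising to the 7th power is a bijection on this group: if u^7 ≡ v^7 then (uv^{−1})^7 = 1, and the only element of order dividing gcd(7, 22) = 1 is 1, so u = v.
With h(0) = 0 this makes h injective on all of ℤ_{23}, hence bijective (finite equal-size domain and codomain). In particular h is bijective.
Since h is bijective, we find the preimage of 12. The inverse of x ↦ x^7 on (ℤ_{23})^× is x ↦ x^19, because 7·19 = 133 = 6·22 + 1 ≡ 1 (mod 22) and x^{22} = 1 for x ≠ 0 (Fermat). So h⁻¹(12) = 12^19 mod 23.
Repeated squaring mod 23: 12^1 ≡ 12, 12^2 ≡ 12² = 144 ≡ 6, 12^4 ≡ 6² = 36 ≡ 13, 12^8 ≡ 13² = 169 ≡ 8, 12^16 ≡ 8² = 64 ≡ 18. Since 19 = 16 + 2 + 1, 12^19 ≡ 18·6·12: 18·6 = 108 ≡ 16, then 16·12 = 192 ≡ 8. So 12^19 ≡ 8 (mod 23).
Hence h⁻¹(12) = 8.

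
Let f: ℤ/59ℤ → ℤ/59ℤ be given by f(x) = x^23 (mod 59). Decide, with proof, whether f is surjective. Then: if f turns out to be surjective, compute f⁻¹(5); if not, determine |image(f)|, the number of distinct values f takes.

29

Since 59 is prime, the nonzero elements of ℤ/59ℤ form a cyclic group of order 58.
As gcd(23, 58) = 1, raising to the 23rd power is a bijection on this group: if x_1^23 ≡ x_2^23 then (x_1x_2^{−1})^23 = 1, and the only element of order dividing gcd(23, 58) = 1 is 1, so x_1 = x_2.
With f(0) = 0 this makes f injective on all of ℤ/59ℤ, hence bijective (finite equal-size domain and codomain). In particular f is surjective.
Since f is surjective, we find the preimage of 5. The inverse of x ↦ x^23 on (ℤ/59ℤ)^× is x ↦ x^53, because 23·53 = 1219 = 21·58 + 1 ≡ 1 (mod 58) and x^{58} = 1 for x ≠ 0 (Fermat). So f⁻¹(5) = 5^53 mod 59.
Repeated squaring mod 59: 5^1 ≡ 5, 5^2 ≡ 5² = 25, 5^4 ≡ 25² = 625 ≡ 35, 5^8 ≡ 35² = 1225 ≡ 45, 5^16 ≡ 45² = 2025 ≡ 19, 5^32 ≡ 19² = 361 ≡ 7. Since 53 = 32 + 16 + 4 + 1, 5^53 ≡ 7·19·35·5: 7·19 = 133 ≡ 15, then 15·35 = 525 ≡ 53, then 53·5 = 265 ≡ 29. So 5^53 ≡ 29 (mod 59).
Hence f⁻¹(5) = 29.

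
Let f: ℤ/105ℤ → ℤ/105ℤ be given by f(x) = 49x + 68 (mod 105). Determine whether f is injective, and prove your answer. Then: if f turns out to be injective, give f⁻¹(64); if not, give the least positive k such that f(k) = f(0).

By definition, injectivity means: for all u, v in the domain, f(u) = f(v) implies u = v.
We have gcd(49, 105) = 7 > 1. Taking u = 0 and v = 15: f(0) = 68 and f(15) = 49·15 + 68 = 803 ≡ 68 (mod 105).
So f(0) = f(15) while 0 ≠ 15, therefore f is not injective.
Since f is not injective, we find the least positive k with f(k) = f(0): this means 49k ≡ 0 (mod 105), i.e. 105 ∣ 49k. Since gcd(49, 105) = 7, dividing through by 7 this holds exactly when 15 ∣ 7k, and as gcd(7, 15) = 1, exactly when 15 ∣ k.
The smallest positive such k is 15.

15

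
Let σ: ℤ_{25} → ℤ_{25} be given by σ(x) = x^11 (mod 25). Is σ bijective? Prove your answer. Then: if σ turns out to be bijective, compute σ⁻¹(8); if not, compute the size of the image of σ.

σ(0) = 0^11 = 0.
σ(5): Repeated squaring mod 25: 5^1 ≡ 5, 5^2 ≡ 5² = 25 ≡ 0, 5^4 ≡ 0² = 0, 5^8 ≡ 0² = 0. Since 11 = 8 + 2 + 1, 5^11 ≡ 0·0·5: 0·0 = 0, then 0·5 = 0. So 5^11 ≡ 0 (mod 25).
So σ(0) = σ(5) = 0 while 0 ≠ 5, so σ is not injective, hence not bijective.
Since σ is not bijective, we determine |image(σ)|. Computing x^11 mod 25 for each x (by repeated squaring, reducing mod 25 at every step), the values σ(0), σ(1), …, σ(24) are: 0, 1, 23, 22, 4, 0, 6, 18, 17, 9, 0, 11, 13, 12, 14, 0, 16, 8, 7, 19, 0, 21, 3, 2, 24.
The distinct values are {0, 1, 2, 3, 4, 6, 7, 8, 9, 11, 12, 13, 14, 16, 17, 18, 19, 21, 22, 23, 24}; there are 21 of them.

21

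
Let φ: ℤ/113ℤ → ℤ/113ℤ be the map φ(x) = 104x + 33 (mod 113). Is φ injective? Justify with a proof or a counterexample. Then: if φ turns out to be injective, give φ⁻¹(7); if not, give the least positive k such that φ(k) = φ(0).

Recall: injectivity means: for all a, b in the domain, φ(a) = φ(b) implies a = b.
Suppose φ(a) = φ(b) in ℤ/113ℤ. Then 104a + 33 ≡ 104b + 33 (mod 113), so 104(a − b) ≡ 0 (mod 113).
Since gcd(104, 113) = 1, 104 is invertible modulo 113, so a − b ≡ 0 (mod 113), i.e. a = b.
Hence φ is injective.
We now compute 104⁻¹ mod 113 explicitly. Euclid's algorithm: 113 = 1·104 + 9, 104 = 11·9 + 5, 9 = 1·5 + 4, 5 = 1·4 + 1; back-substituting gives 1 = 25·104 − 23·113, so 104⁻¹ ≡ 25 (mod 113).
Since φ is injective, we compute φ⁻¹(7): solve 104x + 33 ≡ 7 (mod 113), i.e. 104x ≡ 87 (mod 113).
Multiplying by 104⁻¹ = 25 gives x ≡ 25·87 = 2175 = 19·113 + 28 ≡ 28 (mod 113).
Check: φ(28) = 104·28 + 33 = 2945 = 26·113 + 7 ≡ 7 (mod 113).

28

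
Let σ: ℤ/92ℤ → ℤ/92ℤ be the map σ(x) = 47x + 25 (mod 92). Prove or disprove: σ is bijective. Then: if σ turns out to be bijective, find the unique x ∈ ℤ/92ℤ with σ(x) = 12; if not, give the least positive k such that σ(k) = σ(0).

33

If σ(s) = σ(t), then 47s ≡ 47t (mod 92). Because gcd(47, 92) = 1, we may cancel 47 to get s ≡ t (mod 92).
We now compute 47⁻¹ mod 92 explicitly. Euclid's algorithm: 92 = 1·47 + 45, 47 = 1·45 + 2, 45 = 22·2 + 1; back-substituting gives 1 = 47·47 − 24·92, so 47⁻¹ ≡ 47 (mod 92).
Then y ↦ 47(y − 25) is a two-sided inverse to σ, so every y ∈ ℤ/92ℤ has a preimage.
So σ is bijective.
Since σ is bijective, we find σ⁻¹(12): we need 47x ≡ 12 − 25 ≡ 79 (mod 92). Using 47⁻¹ = 47: x ≡ 47·79 = 3713 = 40·92 + 33, so x = 33.
Check: σ(33) = 47·33 + 25 = 1576 = 17·92 + 12 ≡ 12 (mod 92).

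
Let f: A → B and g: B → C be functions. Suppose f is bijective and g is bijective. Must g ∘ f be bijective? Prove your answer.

Injectivity: if g(f(x_1)) = g(f(x_2)) then f(x_1) = f(x_2) (g injective) so x_1 = x_2 (f injective).
Surjectivity: for c ∈ C pick b with g(b) = c, then a with f(a) = b; then (g ∘ f)(a) = c.
So g ∘ f is bijective.

bijective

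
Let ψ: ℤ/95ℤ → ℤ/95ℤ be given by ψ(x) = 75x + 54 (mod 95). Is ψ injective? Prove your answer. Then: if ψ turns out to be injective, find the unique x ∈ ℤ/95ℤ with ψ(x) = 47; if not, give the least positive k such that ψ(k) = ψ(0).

19

We have gcd(75, 95) = 5 > 1. Taking s = 0 and t = 19: ψ(0) = 54 and ψ(19) = 75·19 + 54 = 1479 ≡ 54 (mod 95).
So ψ(0) = ψ(19) while 0 ≠ 19, hence ψ is not injective.
Since ψ is not injective, we find the least positive k with ψ(k) = ψ(0): this means 75k ≡ 0 (mod 95), i.e. 95 ∣ 75k. Since gcd(75, 95) = 5, dividing through by 5 this holds exactly when 19 ∣ 15k, and as gcd(15, 19) = 1, exactly when 19 ∣ k.
The smallest positive such k is 19.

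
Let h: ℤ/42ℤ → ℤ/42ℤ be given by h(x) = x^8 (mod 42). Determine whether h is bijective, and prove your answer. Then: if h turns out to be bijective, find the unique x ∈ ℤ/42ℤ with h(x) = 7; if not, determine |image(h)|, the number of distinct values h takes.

16

h(4): Repeated squaring mod 42: 4^1 ≡ 4, 4^2 ≡ 4² = 16, 4^4 ≡ 16² = 256 ≡ 4, 4^8 ≡ 4² = 16. So 4^8 ≡ 16 (mod 42).
h(10): Repeated squaring mod 42: 10^1 ≡ 10, 10^2 ≡ 10² = 100 ≡ 16, 10^4 ≡ 16² = 256 ≡ 4, 10^8 ≡ 4² = 16. So 10^8 ≡ 16 (mod 42).
So h(4) = h(10) = 16 while 4 ≠ 10, so h is not injective, hence not bijective.
Since h is not bijective, we determine |image(h)|. Computing x^8 mod 42 for each x (by repeated squaring, reducing mod 42 at every step), the values h(0), h(1), …, h(41) are: 0, 1, 4, 9, 16, 25, 36, 7, 22, 39, 16, 37, 18, 1, 28, 15, 4, 37, 30, 25, 22, 21, 22, 25, 30, 37, 4, 15, 28, 1, 18, 37, 16, 39, 22, 7, 36, 25, 16, 9, 4, 1.
The distinct values are {0, 1, 4, 7, 9, 15, 16, 18, 21, 22, 25, 28, 30, 36, 37, 39}; there are 16 of them.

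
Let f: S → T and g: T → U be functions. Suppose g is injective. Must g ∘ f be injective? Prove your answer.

No. Take S = {1, 2}, T = U = {1, 2, 3}, f(1) = f(2) = 1, and g = identity (injective).
Then (g ∘ f)(1) = (g ∘ f)(2) = 1 with 1 ≠ 2, so g ∘ f is not injective.

not injective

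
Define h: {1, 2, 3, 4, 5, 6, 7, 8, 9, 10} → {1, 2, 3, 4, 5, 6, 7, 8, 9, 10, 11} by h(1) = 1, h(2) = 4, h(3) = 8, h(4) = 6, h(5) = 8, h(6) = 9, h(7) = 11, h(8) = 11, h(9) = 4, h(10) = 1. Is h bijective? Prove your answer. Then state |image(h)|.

6

h(3) = 8 = h(5) with 3 ≠ 5, so h is not injective, hence not bijective.
The image of h is {1, 4, 6, 8, 9, 11}, which has 6 elements.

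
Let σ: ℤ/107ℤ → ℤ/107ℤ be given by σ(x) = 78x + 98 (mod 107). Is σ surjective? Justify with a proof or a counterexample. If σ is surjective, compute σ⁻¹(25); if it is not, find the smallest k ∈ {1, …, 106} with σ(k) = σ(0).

80

Since gcd(78, 107) = 1, 78 is invertible modulo 107. Euclid's algorithm: 107 = 1·78 + 29, 78 = 2·29 + 20, 29 = 1·20 + 9, 20 = 2·9 + 2, 9 = 4·2 + 1; back-substituting gives 1 = 59·78 − 43·107, so 78⁻¹ ≡ 59 (mod 107).
For any y ∈ ℤ/107ℤ, x = 59(y − 98) mod 107 satisfies σ(x) = 78·59(y − 98) + 98 ≡ y (since 78·59 ≡ 1 mod 107). So every y has a preimage.
So σ is surjective.
Since σ is surjective, we compute σ⁻¹(25): solve 78x + 98 ≡ 25 (mod 107), i.e. 78x ≡ 34 (mod 107).
Multiplying by 78⁻¹ = 59 gives x ≡ 59·34 = 2006 = 18·107 + 80 ≡ 80 (mod 107).
Check: σ(80) = 78·80 + 98 = 6338 = 59·107 + 25 ≡ 25 (mod 107).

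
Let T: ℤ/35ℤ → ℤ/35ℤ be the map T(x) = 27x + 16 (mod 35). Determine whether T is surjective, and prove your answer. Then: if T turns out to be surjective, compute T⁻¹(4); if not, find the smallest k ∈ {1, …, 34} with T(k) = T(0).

Since gcd(27, 35) = 1, 27 is invertible modulo 35. Euclid's algorithm: 35 = 1·27 + 8, 27 = 3·8 + 3, 8 = 2·3 + 2, 3 = 1·2 + 1; back-substituting gives 1 = 13·27 − 10·35, so 27⁻¹ ≡ 13 (mod 35).
Then y ↦ 13(y − 16) is a two-sided inverse to T, so every y ∈ ℤ/35ℤ has a preimage.
Hence T is surjective.
Since T is surjective, we compute T⁻¹(4): solve 27x + 16 ≡ 4 (mod 35), i.e. 27x ≡ 23 (mod 35).
Multiplying by 27⁻¹ = 13 gives x ≡ 13·23 = 299 = 8·35 + 19 ≡ 19 (mod 35).
Check: T(19) = 27·19 + 16 = 529 = 15·35 + 4 ≡ 4 (mod 35).

19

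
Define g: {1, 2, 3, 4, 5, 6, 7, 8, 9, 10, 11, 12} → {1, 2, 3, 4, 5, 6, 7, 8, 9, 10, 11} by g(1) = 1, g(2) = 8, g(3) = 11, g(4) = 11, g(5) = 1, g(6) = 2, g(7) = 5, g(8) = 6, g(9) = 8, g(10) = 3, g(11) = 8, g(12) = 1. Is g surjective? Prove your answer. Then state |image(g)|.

7

No element maps to 4, so g is not surjective.
The image of g is {1, 2, 3, 5, 6, 8, 11}, which has 7 elements.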